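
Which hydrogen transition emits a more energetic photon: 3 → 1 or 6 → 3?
3 → 1

Calculate the energy for each transition:

Transition 3 → 1:
ΔE₁ = |E_1 - E_3| = |-13.6057/1² - (-13.6057/3²)|
ΔE₁ = |-13.60570000000 - (-1.51174444444)| = 12.09395556 eV

Transition 6 → 3:
ΔE₂ = |E_3 - E_6| = |-13.6057/3² - (-13.6057/6²)|
ΔE₂ = |-1.51174444444 - (-0.37793611111)| = 1.13380833 eV

Since 12.09395556 eV > 1.13380833 eV, the transition 3 → 1 emits the more energetic photon.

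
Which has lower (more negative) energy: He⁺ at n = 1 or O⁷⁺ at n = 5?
He⁺ at n = 1 (E = -54.423 eV)

Using E_n = -13.6057 Z² / n² eV:

He⁺ (Z = 2) at n = 1:
E = -13.6057 × 2² / 1² = -13.6057 × 4 / 1 = -54.422800 eV

O⁷⁺ (Z = 8) at n = 5:
E = -13.6057 × 8² / 5² = -13.6057 × 64 / 25 = -34.830592 eV

Since -54.422800 eV < -34.830592 eV,
He⁺ at n = 1 is more tightly bound (requires more energy to ionize).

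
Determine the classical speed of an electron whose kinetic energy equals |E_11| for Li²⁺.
5.97e+05 m/s (or 0.199019% of c)

The binding energy at n = 11 for Li²⁺ is:
E_11 = -13.6057 × 3²/11² = -1.01199421 eV
|E_11| = 1.01199421 eV

Convert to Joules:
KE = 1.01199421 eV × (1.602177 × 10⁻¹⁹ J/eV) = 1.6214e-19 J

Using KE = ½mv²:
v = √(2·KE/m_e)
v = √(2 × 1.6214e-19 J / 9.10938 × 10⁻³¹ kg)
v = 5.97e+05 m/s

This is approximately 0.199019% the speed of light.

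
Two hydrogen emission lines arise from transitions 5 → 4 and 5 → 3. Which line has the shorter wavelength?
5 → 3

Calculate the energy for each transition:

Transition 5 → 4:
ΔE₁ = |E_4 - E_5| = |-13.6057/4² - (-13.6057/5²)|
ΔE₁ = |-0.8503562500 - (-0.5442280000)| = 0.3061283 eV

Transition 5 → 3:
ΔE₂ = |E_3 - E_5| = |-13.6057/3² - (-13.6057/5²)|
ΔE₂ = |-1.5117444444 - (-0.5442280000)| = 0.9675164 eV

Since 0.9675164 eV > 0.3061283 eV, the transition 5 → 3 emits the more energetic photon.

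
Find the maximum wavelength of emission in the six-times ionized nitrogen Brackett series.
82.654434 nm

The longest wavelength corresponds to the smallest energy transition in the series.
The Brackett series has all transitions ending at n_f = 4.

For N⁶⁺ (Z = 7), the first line (α-line) is the jump from n = 5 to n = 4:
E_5 = -13.6057 × 7² / 5² = -26.66717200 eV
E_4 = -13.6057 × 7² / 4² = -41.66745625 eV
ΔE = E_5 - E_4 = 15.00028425 eV

λ = hc/E = 1239.84 eV·nm / 15.00028425 eV
λ = 82.654434 nm

This is the α-line of the Brackett series in N⁶⁺.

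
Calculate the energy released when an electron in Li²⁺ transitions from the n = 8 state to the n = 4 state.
5.740 eV

The energy levels are E_n = -13.6057 Z² eV / n².

Energy at n = 8: E_8 = -13.6057 × 3² / 8² = -1.913302 eV
Energy at n = 4: E_4 = -13.6057 × 3² / 4² = -7.653206 eV

For emission (electron falling to lower state), the photon energy is:
E_photon = E_8 - E_4 = |-1.913302 - (-7.653206)|
E_photon = 5.740 eV

This energy is carried away by the emitted photon.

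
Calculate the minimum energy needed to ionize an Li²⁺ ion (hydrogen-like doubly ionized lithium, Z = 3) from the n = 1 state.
122.4513 eV

The ionization energy is the energy needed to remove the electron completely (n → ∞).

For a hydrogen-like ion with Z = 3, E_n = -13.6057 Z² / n² eV.

At n = 1: E_1 = -13.6057 × 3² / 1² = -122.4513000 eV
At n = ∞: E_∞ = 0 eV

Ionization energy = E_∞ - E_1 = 0 - (-122.4513000) = 122.4513000 eV
Ionization energy ≈ 122.4513 eV

This is also called the binding energy of the electron in state n = 1.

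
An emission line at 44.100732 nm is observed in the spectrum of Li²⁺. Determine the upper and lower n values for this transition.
n = 7 → n = 2

First, find the photon energy from the wavelength (hc = 1239.84 eV·nm):
E = hc/λ = 1239.84 eV·nm / 44.100732 nm = 28.113819 eV

The energy levels of Li²⁺ satisfy E_n = -13.6057 × 3² / n² eV, so an emission n_i → n_f releases
ΔE = 13.6057 × 3² × (1/n_f² − 1/n_i²) eV.

Setting ΔE equal to the photon energy:
1/n_f² − 1/n_i² = 28.113819 / (13.6057 × 3²) = 0.22959184

Since 1/n_i² must be positive, we need 1/n_f² > 0.22959184, i.e. n_f ≤ 2. For each allowed n_f, solve n_i = (1/n_f² − 0.22959184)^(−1/2) and check whether it is a whole number:
  n_f = 1: 1/n_i² = 1.00000000 − 0.22959184 = 0.77040816 → n_i = 1.139  (not an integer) ✗
  n_f = 2: 1/n_i² = 0.25000000 − 0.22959184 = 0.02040816 → n_i = 7.000  → integer, n_i = 7 ✓

Only n_f = 2 gives an integer upper level, n_i = 7.

The transition is from n = 7 to n = 2 (emission).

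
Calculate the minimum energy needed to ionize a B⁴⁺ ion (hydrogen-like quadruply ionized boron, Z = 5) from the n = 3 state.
37.794 eV

The ionization energy is the energy needed to remove the electron completely (n → ∞).

For a hydrogen-like ion with Z = 5, E_n = -13.6057 Z² / n² eV.

At n = 3: E_3 = -13.6057 × 5² / 3² = -37.793611 eV
At n = ∞: E_∞ = 0 eV

Ionization energy = E_∞ - E_3 = 0 - (-37.793611) = 37.793611 eV
Ionization energy ≈ 37.794 eV

This is also called the binding energy of the electron in state n = 3.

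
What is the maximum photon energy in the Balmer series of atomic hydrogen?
3.40143 eV

The series limit corresponds to the transition from n = ∞ to n = 2.
This is the highest energy (shortest wavelength) transition in the Balmer series.

E_∞ = 0 eV
E_2 = -13.6057 / 2² = -3.40143 eV

Energy at series limit:
ΔE = E_∞ - E_2 = 0 - (-3.40143) = 3.40143 eV

This energy equals the ionization energy from the n = 2 state of hydrogen.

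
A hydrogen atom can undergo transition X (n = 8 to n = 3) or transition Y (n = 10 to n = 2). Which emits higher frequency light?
10 → 2

Calculate the energy for each transition:

Transition 8 → 3:
ΔE₁ = |E_3 - E_8| = |-13.6057/3² - (-13.6057/8²)|
ΔE₁ = |-1.51174444 - (-0.21258906)| = 1.29916 eV

Transition 10 → 2:
ΔE₂ = |E_2 - E_10| = |-13.6057/2² - (-13.6057/10²)|
ΔE₂ = |-3.40142500 - (-0.13605700)| = 3.26537 eV

Since 3.26537 eV > 1.29916 eV, the transition 10 → 2 emits the more energetic photon.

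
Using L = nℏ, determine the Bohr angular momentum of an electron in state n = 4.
4.21829e-34 J·s (or 4ℏ)

In the Bohr model, angular momentum is quantized:
L = nℏ

where ℏ = h/(2π) = 1.0545718e-34 J·s

For n = 4:
L = 4 × 1.0545718e-34 J·s
L = 4.21829e-34 J·s

This can also be written as L = 4ℏ.
The angular momentum is an integer multiple of the reduced Planck constant.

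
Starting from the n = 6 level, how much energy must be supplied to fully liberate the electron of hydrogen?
0.38 eV

The ionization energy is the energy needed to remove the electron completely (n → ∞).

For hydrogen, E_n = -13.6057 eV / n².

At n = 6: E_6 = -13.6057 / 6² = -0.37794 eV
At n = ∞: E_∞ = 0 eV

Ionization energy = E_∞ - E_6 = 0 - (-0.37794) = 0.37794 eV
Ionization energy ≈ 0.38 eV

This is also called the binding energy of the electron in state n = 6.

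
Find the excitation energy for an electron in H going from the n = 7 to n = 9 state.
0.10970 eV

The energy levels of a hydrogen-like atom are E_n = -13.6057 eV / n².

Energy at n = 7: E_7 = -13.6057 / 7² = -0.27766735 eV
Energy at n = 9: E_9 = -13.6057 / 9² = -0.16797160 eV

The excitation energy is the difference:
ΔE = E_9 - E_7
ΔE = -0.16797160 - (-0.27766735)
ΔE = 0.10970 eV

Since this is positive, energy must be absorbed (photon absorption).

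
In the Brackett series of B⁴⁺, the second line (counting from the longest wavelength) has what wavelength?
104.977743 nm

The lines of a series are numbered from the longest wavelength (smallest ΔE) outward; the second line is the transition from n = n_f + 2 to n_f.
The Brackett series has all transitions ending at n_f = 4.

For B⁴⁺ (Z = 5), the second line (β-line) is the jump from n = 6 to n = 4:
E_6 = -13.6057 × 5² / 6² = -9.448402778 eV
E_4 = -13.6057 × 5² / 4² = -21.258906250 eV
ΔE = E_6 - E_4 = 11.810503472 eV

λ = hc/E = 1239.84 eV·nm / 11.810503472 eV
λ = 104.977743 nm

This is the β-line of the Brackett series in B⁴⁺.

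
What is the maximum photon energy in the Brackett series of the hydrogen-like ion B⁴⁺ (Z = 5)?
21.25891 eV

The series limit corresponds to the transition from n = ∞ to n = 4.
This is the highest energy (shortest wavelength) transition in the Brackett series.

E_∞ = 0 eV
E_4 = -13.6057 × 5² / 4² = -21.25891 eV

Energy at series limit:
ΔE = E_∞ - E_4 = 0 - (-21.25891) = 21.25891 eV

This energy equals the ionization energy from the n = 4 state of B⁴⁺.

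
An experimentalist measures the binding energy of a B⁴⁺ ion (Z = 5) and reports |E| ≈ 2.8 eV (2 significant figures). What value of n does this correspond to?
n = 11

The exact energy levels follow E_n = -13.6057 Z² / n² eV with Z = 5.

The measured value (-2.8 eV) is reported to only 2 significant figures, so we must test candidate n values and see which one matches to that precision.

Candidate energies:
  n = 9:  E = -13.6057 × 5² / 9² = -4.19929 eV
  n = 10:  E = -13.6057 × 5² / 10² = -3.40143 eV
  n = 11:  E = -13.6057 × 5² / 11² = -2.81110 eV  ← matches
  n = 12:  E = -13.6057 × 5² / 12² = -2.36210 eV
  n = 13:  E = -13.6057 × 5² / 13² = -2.01268 eV

Checking against the measurement of -2.8 eV (2 sig figs), only n = 11 agrees:
E_11 = -2.81110 eV, which rounds to -2.8 eV ✓

Therefore n = 11.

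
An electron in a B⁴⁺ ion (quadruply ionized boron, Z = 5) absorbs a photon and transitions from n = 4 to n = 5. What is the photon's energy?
7.65 eV

The energy levels of a hydrogen-like atom are E_n = -13.6057 Z² eV / n².

Energy at n = 4: E_4 = -13.6057 × 5² / 4² = -21.25891 eV
Energy at n = 5: E_5 = -13.6057 × 5² / 5² = -13.60570 eV

The excitation energy is the difference:
ΔE = E_5 - E_4
ΔE = -13.60570 - (-21.25891)
ΔE = 7.65 eV

Since this is positive, energy must be absorbed (photon absorption).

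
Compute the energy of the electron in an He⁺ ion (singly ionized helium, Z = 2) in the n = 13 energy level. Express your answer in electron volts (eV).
-0.32 eV

The energy levels of a hydrogen-like atom are given by:
E_n = -13.6057 Z² / n² eV  (with Z = 2 for He⁺)

For n = 13:
E_13 = -13.6057 × 2² / 13²
E_13 = -13.6057 × 4 / 169
E_13 = -0.32 eV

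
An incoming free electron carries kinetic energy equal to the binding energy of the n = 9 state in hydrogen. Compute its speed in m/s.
2.431e+05 m/s (or 0.081% of c)

The binding energy at n = 9 for hydrogen is:
E_9 = -13.6057/9² = -0.1679716 eV
|E_9| = 0.1679716 eV

Convert to Joules:
KE = 0.1679716 eV × (1.602177 × 10⁻¹⁹ J/eV) = 2.69120e-20 J

Using KE = ½mv²:
v = √(2·KE/m_e)
v = √(2 × 2.69120e-20 J / 9.10938 × 10⁻³¹ kg)
v = 2.431e+05 m/s

This is approximately 0.081% the speed of light.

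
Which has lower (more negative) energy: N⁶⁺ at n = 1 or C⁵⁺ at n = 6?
N⁶⁺ at n = 1 (E = -666.67930 eV)

Using E_n = -13.6057 Z² / n² eV:

N⁶⁺ (Z = 7) at n = 1:
E = -13.6057 × 7² / 1² = -13.6057 × 49 / 1 = -666.67930000 eV

C⁵⁺ (Z = 6) at n = 6:
E = -13.6057 × 6² / 6² = -13.6057 × 36 / 36 = -13.60570000 eV

Since -666.67930000 eV < -13.60570000 eV,
N⁶⁺ at n = 1 is more tightly bound (requires more energy to ionize).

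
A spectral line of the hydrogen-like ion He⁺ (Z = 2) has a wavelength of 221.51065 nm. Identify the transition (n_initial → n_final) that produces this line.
n = 11 → n = 3

First, find the photon energy from the wavelength (hc = 1239.84 eV·nm):
E = hc/λ = 1239.84 eV·nm / 221.51065 nm = 5.5972027 eV

The energy levels of He⁺ satisfy E_n = -13.6057 × 2² / n² eV, so an emission n_i → n_f releases
ΔE = 13.6057 × 2² × (1/n_f² − 1/n_i²) eV.

Setting ΔE equal to the photon energy:
1/n_f² − 1/n_i² = 5.5972027 / (13.6057 × 2²) = 0.10284665

Since 1/n_i² must be positive, we need 1/n_f² > 0.10284665, i.e. n_f ≤ 3. For each allowed n_f, solve n_i = (1/n_f² − 0.10284665)^(−1/2) and check whether it is a whole number:
  n_f = 1: 1/n_i² = 1.00000000 − 0.10284665 = 0.89715335 → n_i = 1.056  (not an integer) ✗
  n_f = 2: 1/n_i² = 0.25000000 − 0.10284665 = 0.14715335 → n_i = 2.607  (not an integer) ✗
  n_f = 3: 1/n_i² = 0.11111111 − 0.10284665 = 0.00826446 → n_i = 11.000  → integer, n_i = 11 ✓

Only n_f = 3 gives an integer upper level, n_i = 11.

The transition is from n = 11 to n = 3 (emission).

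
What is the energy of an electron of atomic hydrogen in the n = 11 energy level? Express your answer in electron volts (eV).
-0.1124 eV

The energy levels of a hydrogen-like atom are given by:
E_n = -13.6057 eV / n²

For n = 11:
E_11 = -13.6057 eV / 11²
E_11 = -13.6057 eV / 121
E_11 = -0.1124 eV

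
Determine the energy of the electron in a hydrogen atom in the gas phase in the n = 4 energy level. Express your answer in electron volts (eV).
-0.85 eV

The energy levels of a hydrogen-like atom are given by:
E_n = -13.6057 eV / n²

For n = 4:
E_4 = -13.6057 eV / 4²
E_4 = -13.6057 eV / 16
E_4 = -0.85 eV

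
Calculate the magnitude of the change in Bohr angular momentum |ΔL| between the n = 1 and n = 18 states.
1.79277e-33 J·s (or 17ℏ)

In the Bohr model, L_n = nℏ where ℏ = 1.0545718e-34 J·s.

L_18 = 18ℏ = 1.8982292e-33 J·s
L_1 = 1ℏ = 1.0545718e-34 J·s

ΔL = L_18 - L_1 = (18 - 1)ℏ = 17ℏ
ΔL = 17 × 1.0545718e-34 J·s = 1.79277e-33 J·s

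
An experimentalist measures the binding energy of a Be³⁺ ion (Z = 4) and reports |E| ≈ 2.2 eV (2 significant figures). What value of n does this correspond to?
n = 10

The exact energy levels follow E_n = -13.6057 Z² / n² eV with Z = 4.

The measured value (-2.2 eV) is reported to only 2 significant figures, so we must test candidate n values and see which one matches to that precision.

Candidate energies:
  n = 8:  E = -13.6057 × 4² / 8² = -3.40143 eV
  n = 9:  E = -13.6057 × 4² / 9² = -2.68755 eV
  n = 10:  E = -13.6057 × 4² / 10² = -2.17691 eV  ← matches
  n = 11:  E = -13.6057 × 4² / 11² = -1.79910 eV
  n = 12:  E = -13.6057 × 4² / 12² = -1.51174 eV

Checking against the measurement of -2.2 eV (2 sig figs), only n = 10 agrees:
E_10 = -2.17691 eV, which rounds to -2.2 eV ✓

Therefore n = 10.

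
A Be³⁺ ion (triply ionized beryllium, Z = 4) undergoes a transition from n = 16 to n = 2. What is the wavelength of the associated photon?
23.14 nm

First, find the transition energy using E_n = -13.6057 Z² / n² eV:
E_16 = -13.6057 × 4² / 16² = -0.8504 eV
E_2 = -13.6057 × 4² / 2² = -54.4228 eV

Photon energy: |ΔE| = |E_2 - E_16| = 53.5724 eV

Convert to wavelength using E = hc/λ with hc = 1239.84 eV·nm:
λ = hc/E = 1239.84 eV·nm / 53.5724 eV
λ = 23.14 nm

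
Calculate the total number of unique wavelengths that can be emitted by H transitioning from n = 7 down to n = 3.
10

The electron can occupy levels n = 3, 4, ..., 7 during de-excitation — that is m = 7 - 3 + 1 = 5 distinct levels.

The number of distinct spectral lines equals the number of ways to choose 2 of these m levels (each pair gives one possible emission transition):

Number of lines = m(m-1)/2 = 5×4/2 = 10

These correspond to all possible transitions between the 5 levels:
7 → 6, 7 → 5, 7 → 4, 7 → 3, 6 → 5, 6 → 4, 6 → 3, 5 → 4...

Each transition produces a photon with a unique energy (and thus wavelength). This count does not depend on Z.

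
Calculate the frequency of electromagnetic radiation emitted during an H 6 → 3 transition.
2.74154e+14 Hz

First, find the transition energy:
E_6 = -13.6057 / 6² = -0.37793611 eV
E_3 = -13.6057 / 3² = -1.51174444 eV
|ΔE| = |E_3 - E_6| = 1.13380833 eV

Convert to Joules: E = 1.13380833 eV × (1.602177 × 10⁻¹⁹ J/eV) = 1.8165616e-19 J

Using E = hf:
f = E/h = 1.8165616e-19 J / (6.62607 × 10⁻³⁴ J·s)
f = 2.74154e+14 Hz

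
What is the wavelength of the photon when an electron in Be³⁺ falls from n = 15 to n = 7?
356.77 nm

First, find the transition energy using E_n = -13.6057 Z² / n² eV:
E_15 = -13.6057 × 4² / 15² = -0.967516 eV
E_7 = -13.6057 × 4² / 7² = -4.442678 eV

Photon energy: |ΔE| = |E_7 - E_15| = 3.475162 eV

Convert to wavelength using E = hc/λ with hc = 1239.84 eV·nm:
λ = hc/E = 1239.84 eV·nm / 3.475162 eV
λ = 356.77 nm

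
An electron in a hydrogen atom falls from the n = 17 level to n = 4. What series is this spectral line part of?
Brackett series

The spectral series in hydrogen are named based on the final (lower) energy level:
- Lyman series: n_final = 1 (ultraviolet)
- Balmer series: n_final = 2 (visible/near-UV)
- Paschen series: n_final = 3 (infrared)
- Brackett series: n_final = 4 (infrared)
- Pfund series: n_final = 5 (far infrared)

Since this transition ends at n = 4, it belongs to the Brackett series.

For reference, this 17 → 4 line has photon energy
ΔE = 13.6057 eV × (1/4² - 1/17²) = 0.80327770329 eV,
corresponding to wavelength λ = hc/ΔE = 1239.84 eV·nm / 0.80327770329 eV = 1543.47618 nm in the infrared region.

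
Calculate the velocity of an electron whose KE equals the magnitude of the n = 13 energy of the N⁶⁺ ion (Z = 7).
1.1780e+06 m/s (or 0.392935% of c)

The binding energy at n = 13 for N⁶⁺ is:
E_13 = -13.6057 × 7²/13² = -3.94484793 eV
|E_13| = 3.94484793 eV

Convert to Joules:
KE = 3.94484793 eV × (1.602177 × 10⁻¹⁹ J/eV) = 6.320345e-19 J

Using KE = ½mv²:
v = √(2·KE/m_e)
v = √(2 × 6.320345e-19 J / 9.10938 × 10⁻³¹ kg)
v = 1.1780e+06 m/s

This is approximately 0.392935% the speed of light.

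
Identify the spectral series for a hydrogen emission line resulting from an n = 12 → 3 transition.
Paschen series

The spectral series in hydrogen are named based on the final (lower) energy level:
- Lyman series: n_final = 1 (ultraviolet)
- Balmer series: n_final = 2 (visible/near-UV)
- Paschen series: n_final = 3 (infrared)
- Brackett series: n_final = 4 (infrared)
- Pfund series: n_final = 5 (far infrared)

Since this transition ends at n = 3, it belongs to the Paschen series.

For reference, this 12 → 3 line has photon energy
ΔE = 13.6057 eV × (1/3² - 1/12²) = 1.4172604 eV,
corresponding to wavelength λ = hc/ΔE = 1239.84 eV·nm / 1.4172604 eV = 874.815 nm in the infrared region.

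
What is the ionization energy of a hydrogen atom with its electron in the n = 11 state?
0.11 eV

The ionization energy is the energy needed to remove the electron completely (n → ∞).

For hydrogen, E_n = -13.6057 eV / n².

At n = 11: E_11 = -13.6057 / 11² = -0.11244 eV
At n = ∞: E_∞ = 0 eV

Ionization energy = E_∞ - E_11 = 0 - (-0.11244) = 0.11244 eV
Ionization energy ≈ 0.11 eV

This is also called the binding energy of the electron in state n = 11.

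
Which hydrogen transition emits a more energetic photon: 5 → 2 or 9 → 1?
9 → 1

Calculate the energy for each transition:

Transition 5 → 2:
ΔE₁ = |E_2 - E_5| = |-13.6057/2² - (-13.6057/5²)|
ΔE₁ = |-3.401425000000 - (-0.544228000000)| = 2.857197000 eV

Transition 9 → 1:
ΔE₂ = |E_1 - E_9| = |-13.6057/1² - (-13.6057/9²)|
ΔE₂ = |-13.605700000000 - (-0.167971604938)| = 13.437728395 eV

Since 13.437728395 eV > 2.857197000 eV, the transition 9 → 1 emits the more energetic photon.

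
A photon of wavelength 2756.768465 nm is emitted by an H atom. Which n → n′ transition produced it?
n = 12 → n = 5

First, find the photon energy from the wavelength (hc = 1239.84 eV·nm):
E = hc/λ = 1239.84 eV·nm / 2756.768465 nm = 0.44974397 eV

The energy levels of hydrogen satisfy E_n = -13.6057 / n² eV, so an emission n_i → n_f releases
ΔE = 13.6057 × (1/n_f² − 1/n_i²) eV.

Setting ΔE equal to the photon energy:
1/n_f² − 1/n_i² = 0.44974397 / 13.6057 = 0.033055555

Since 1/n_i² must be positive, we need 1/n_f² > 0.033055555, i.e. n_f ≤ 5. For each allowed n_f, solve n_i = (1/n_f² − 0.033055555)^(−1/2) and check whether it is a whole number:
  n_f = 1: 1/n_i² = 1.000000000 − 0.033055555 = 0.966944445 → n_i = 1.017  (not an integer) ✗
  n_f = 2: 1/n_i² = 0.250000000 − 0.033055555 = 0.216944445 → n_i = 2.147  (not an integer) ✗
  n_f = 3: 1/n_i² = 0.111111111 − 0.033055555 = 0.078055556 → n_i = 3.579  (not an integer) ✗
  n_f = 4: 1/n_i² = 0.062500000 − 0.033055555 = 0.029444445 → n_i = 5.828  (not an integer) ✗
  n_f = 5: 1/n_i² = 0.040000000 − 0.033055555 = 0.006944445 → n_i = 12.000  → integer, n_i = 12 ✓

Only n_f = 5 gives an integer upper level, n_i = 12.

The transition is from n = 12 to n = 5 (emission).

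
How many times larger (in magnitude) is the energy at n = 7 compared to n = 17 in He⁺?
5.898

Using E_n = -13.6057 Z² / n² eV with Z = 2:

E_7 = -13.6057 × 2² / 7² = -54.4228 / 49 = -1.110669388 eV
E_17 = -13.6057 × 2² / 17² = -54.4228 / 289 = -0.188314187 eV

The ratio is:
E_7/E_17 = (-1.110669388) / (-0.188314187)
E_7/E_17 = (-54.4228/49) / (-54.4228/289)
E_7/E_17 = 289/49
E_7/E_17 = 5.898
(Note: the Z² factors cancel in the ratio.)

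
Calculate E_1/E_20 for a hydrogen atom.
400.00

Using E_n = -13.6057 Z² / n² eV with Z = 1:

E_1 = -13.6057 / 1² = -13.6057 / 1 = -13.60570000 eV
E_20 = -13.6057 / 20² = -13.6057 / 400 = -0.03401425 eV

The ratio is:
E_1/E_20 = (-13.60570000) / (-0.03401425)
E_1/E_20 = (-13.6057/1) / (-13.6057/400)
E_1/E_20 = 400/1
E_1/E_20 = 400.00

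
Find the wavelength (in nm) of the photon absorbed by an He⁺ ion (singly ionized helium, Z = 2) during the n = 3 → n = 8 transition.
238.58578 nm

First, find the transition energy using E_n = -13.6057 Z² / n² eV:
E_3 = -13.6057 × 2² / 3² = -6.046977778 eV
E_8 = -13.6057 × 2² / 8² = -0.850356250 eV

Photon energy: |ΔE| = |E_8 - E_3| = 5.196621528 eV

Convert to wavelength using E = hc/λ with hc = 1239.84 eV·nm:
λ = hc/E = 1239.84 eV·nm / 5.196621528 eV
λ = 238.58578 nm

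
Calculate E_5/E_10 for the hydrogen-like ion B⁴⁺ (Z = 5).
4.000

Using E_n = -13.6057 Z² / n² eV with Z = 5:

E_5 = -13.6057 × 5² / 5² = -340.1425 / 25 = -13.605700000 eV
E_10 = -13.6057 × 5² / 10² = -340.1425 / 100 = -3.401425000 eV

The ratio is:
E_5/E_10 = (-13.605700000) / (-3.401425000)
E_5/E_10 = (-340.1425/25) / (-340.1425/100)
E_5/E_10 = 100/25
E_5/E_10 = 4.000
(Note: the Z² factors cancel in the ratio.)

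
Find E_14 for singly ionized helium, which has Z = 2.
-0.27767 eV

For hydrogen-like ions, the energy levels scale with Z²:
E_n = -13.6057 Z² / n² eV

For He⁺ (Z = 2) at n = 14:
E_14 = -13.6057 × 2² / 14²
E_14 = -13.6057 × 4 / 196
E_14 = -54.4228 / 196
E_14 = -0.27767 eV

The energy is 4 times more negative than hydrogen at the same n due to the stronger nuclear charge.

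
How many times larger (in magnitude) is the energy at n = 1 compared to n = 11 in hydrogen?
121.00000

Using E_n = -13.6057 Z² / n² eV with Z = 1:

E_1 = -13.6057 / 1² = -13.6057 / 1 = -13.60570000000 eV
E_11 = -13.6057 / 11² = -13.6057 / 121 = -0.11244380165 eV

The ratio is:
E_1/E_11 = (-13.60570000000) / (-0.11244380165)
E_1/E_11 = (-13.6057/1) / (-13.6057/121)
E_1/E_11 = 121/1
E_1/E_11 = 121.00000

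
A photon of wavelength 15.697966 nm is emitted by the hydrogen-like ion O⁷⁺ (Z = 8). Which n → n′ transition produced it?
n = 7 → n = 3

First, find the photon energy from the wavelength (hc = 1239.84 eV·nm):
E = hc/λ = 1239.84 eV·nm / 15.697966 nm = 78.980933 eV

The energy levels of O⁷⁺ satisfy E_n = -13.6057 × 8² / n² eV, so an emission n_i → n_f releases
ΔE = 13.6057 × 8² × (1/n_f² − 1/n_i²) eV.

Setting ΔE equal to the photon energy:
1/n_f² − 1/n_i² = 78.980933 / (13.6057 × 8²) = 0.090702946

Since 1/n_i² must be positive, we need 1/n_f² > 0.090702946, i.e. n_f ≤ 3. For each allowed n_f, solve n_i = (1/n_f² − 0.090702946)^(−1/2) and check whether it is a whole number:
  n_f = 1: 1/n_i² = 1.000000000 − 0.090702946 = 0.909297054 → n_i = 1.049  (not an integer) ✗
  n_f = 2: 1/n_i² = 0.250000000 − 0.090702946 = 0.159297054 → n_i = 2.506  (not an integer) ✗
  n_f = 3: 1/n_i² = 0.111111111 − 0.090702946 = 0.020408165 → n_i = 7.000  → integer, n_i = 7 ✓

Only n_f = 3 gives an integer upper level, n_i = 7.

The transition is from n = 7 to n = 3 (emission).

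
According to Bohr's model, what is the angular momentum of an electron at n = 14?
1.4764e-33 J·s (or 14ℏ)

In the Bohr model, angular momentum is quantized:
L = nℏ

where ℏ = h/(2π) = 1.054572e-34 J·s

For n = 14:
L = 14 × 1.054572e-34 J·s
L = 1.4764e-33 J·s

This can also be written as L = 14ℏ.
The angular momentum is an integer multiple of the reduced Planck constant.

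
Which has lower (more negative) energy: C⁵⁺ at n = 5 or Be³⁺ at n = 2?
Be³⁺ at n = 2 (E = -54.42280 eV)

Using E_n = -13.6057 Z² / n² eV:

C⁵⁺ (Z = 6) at n = 5:
E = -13.6057 × 6² / 5² = -13.6057 × 36 / 25 = -19.59220800 eV

Be³⁺ (Z = 4) at n = 2:
E = -13.6057 × 4² / 2² = -13.6057 × 16 / 4 = -54.42280000 eV

Since -54.42280000 eV < -19.59220800 eV,
Be³⁺ at n = 2 is more tightly bound (requires more energy to ionize).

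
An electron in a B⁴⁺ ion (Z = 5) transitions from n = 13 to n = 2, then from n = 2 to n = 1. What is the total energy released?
338.12982 eV

The energy levels of B⁴⁺ are E_n = -13.6057 × 5² / n² eV.

First transition (13 → 2):
ΔE₁ = |E_2 - E_13|
ΔE₁ = |-85.03562500000 - (-2.01267751479)| = 83.02294749 eV

Second transition (2 → 1):
ΔE₂ = |E_1 - E_2|
ΔE₂ = |-340.14250000000 - (-85.03562500000)| = 255.10687500 eV

Total energy released:
E_total = ΔE₁ + ΔE₂ = 83.02294749 + 255.10687500 = 338.12982 eV

Note: This equals the direct transition 13 → 1: 338.12982 eV ✓
Energy is conserved regardless of the path taken.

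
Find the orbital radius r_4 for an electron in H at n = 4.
0.846684 nm (or 8.466835 Å)

The Bohr radius formula is:
r_n = n² a₀ / Z

where a₀ = 0.052917721 nm is the Bohr radius.

For H (Z = 1) at n = 4:
r_4 = 4² × 0.052917721 nm / 1
r_4 = 16 × 0.052917721 nm / 1
r_4 = 0.8466835 nm / 1
r_4 = 0.846684 nm

The electron orbits at approximately 0.846684 nm from the nucleus.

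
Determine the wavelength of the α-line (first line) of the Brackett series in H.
4050.067 nm

The longest wavelength corresponds to the smallest energy transition in the series.
The Brackett series has all transitions ending at n_f = 4.

For H, the first line (α-line) is the jump from n = 5 to n = 4:
E_5 = -13.6057 / 5² = -0.544228000 eV
E_4 = -13.6057 / 4² = -0.850356250 eV
ΔE = E_5 - E_4 = 0.306128250 eV

λ = hc/E = 1239.84 eV·nm / 0.306128250 eV
λ = 4050.067 nm

This is the α-line of the Brackett series in H.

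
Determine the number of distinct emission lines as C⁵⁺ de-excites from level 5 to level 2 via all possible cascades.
6

The electron can occupy levels n = 2, 3, ..., 5 during de-excitation — that is m = 5 - 2 + 1 = 4 distinct levels.

The number of distinct spectral lines equals the number of ways to choose 2 of these m levels (each pair gives one possible emission transition):

Number of lines = m(m-1)/2 = 4×3/2 = 6

These correspond to all possible transitions between the 4 levels:
5 → 4, 5 → 3, 5 → 2, 4 → 3, 4 → 2, 3 → 2

Each transition produces a photon with a unique energy (and thus wavelength). This count does not depend on Z.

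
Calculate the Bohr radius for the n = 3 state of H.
0.47626 nm (or 4.76259 Å)

The Bohr radius formula is:
r_n = n² a₀ / Z

where a₀ = 0.05291772 nm is the Bohr radius.

For H (Z = 1) at n = 3:
r_3 = 3² × 0.05291772 nm / 1
r_3 = 9 × 0.05291772 nm / 1
r_3 = 0.476259 nm / 1
r_3 = 0.47626 nm

The electron orbits at approximately 0.47626 nm from the nucleus.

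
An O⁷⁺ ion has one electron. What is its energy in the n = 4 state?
-54.42280 eV

For hydrogen-like ions, the energy levels scale with Z²:
E_n = -13.6057 Z² / n² eV

For O⁷⁺ (Z = 8) at n = 4:
E_4 = -13.6057 × 8² / 4²
E_4 = -13.6057 × 64 / 16
E_4 = -870.7648 / 16
E_4 = -54.42280 eV

The energy is 64 times more negative than hydrogen at the same n due to the stronger nuclear charge.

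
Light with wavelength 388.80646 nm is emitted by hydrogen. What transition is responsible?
n = 8 → n = 2

First, find the photon energy from the wavelength (hc = 1239.84 eV·nm):
E = hc/λ = 1239.84 eV·nm / 388.80646 nm = 3.1888359 eV

The energy levels of hydrogen satisfy E_n = -13.6057 / n² eV, so an emission n_i → n_f releases
ΔE = 13.6057 × (1/n_f² − 1/n_i²) eV.

Setting ΔE equal to the photon energy:
1/n_f² − 1/n_i² = 3.1888359 / 13.6057 = 0.23437500

Since 1/n_i² must be positive, we need 1/n_f² > 0.23437500, i.e. n_f ≤ 2. For each allowed n_f, solve n_i = (1/n_f² − 0.23437500)^(−1/2) and check whether it is a whole number:
  n_f = 1: 1/n_i² = 1.00000000 − 0.23437500 = 0.76562500 → n_i = 1.143  (not an integer) ✗
  n_f = 2: 1/n_i² = 0.25000000 − 0.23437500 = 0.01562500 → n_i = 8.000  → integer, n_i = 8 ✓

Only n_f = 2 gives an integer upper level, n_i = 8.

The transition is from n = 8 to n = 2 (emission).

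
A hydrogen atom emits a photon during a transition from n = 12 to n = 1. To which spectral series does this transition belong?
Lyman series

The spectral series in hydrogen are named based on the final (lower) energy level:
- Lyman series: n_final = 1 (ultraviolet)
- Balmer series: n_final = 2 (visible/near-UV)
- Paschen series: n_final = 3 (infrared)
- Brackett series: n_final = 4 (infrared)
- Pfund series: n_final = 5 (far infrared)

Since this transition ends at n = 1, it belongs to the Lyman series.

For reference, this 12 → 1 line has photon energy
ΔE = 13.6057 eV × (1/1² - 1/12²) = 13.51121597 eV,
corresponding to wavelength λ = hc/ΔE = 1239.84 eV·nm / 13.51121597 eV = 91.763762 nm in the ultraviolet region.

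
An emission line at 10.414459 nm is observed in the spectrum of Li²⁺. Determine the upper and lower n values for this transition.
n = 6 → n = 1

First, find the photon energy from the wavelength (hc = 1239.84 eV·nm):
E = hc/λ = 1239.84 eV·nm / 10.414459 nm = 119.04987 eV

The energy levels of Li²⁺ satisfy E_n = -13.6057 × 3² / n² eV, so an emission n_i → n_f releases
ΔE = 13.6057 × 3² × (1/n_f² − 1/n_i²) eV.

Setting ΔE equal to the photon energy:
1/n_f² − 1/n_i² = 119.04987 / (13.6057 × 3²) = 0.97222218

Since 1/n_i² must be positive, we need 1/n_f² > 0.97222218, i.e. n_f ≤ 1. For each allowed n_f, solve n_i = (1/n_f² − 0.97222218)^(−1/2) and check whether it is a whole number:
  n_f = 1: 1/n_i² = 1.00000000 − 0.97222218 = 0.02777782 → n_i = 6.000  → integer, n_i = 6 ✓

Only n_f = 1 gives an integer upper level, n_i = 6.

The transition is from n = 6 to n = 1 (emission).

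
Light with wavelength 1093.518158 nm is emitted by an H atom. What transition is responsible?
n = 6 → n = 3

First, find the photon energy from the wavelength (hc = 1239.84 eV·nm):
E = hc/λ = 1239.84 eV·nm / 1093.518158 nm = 1.1338083 eV

The energy levels of hydrogen satisfy E_n = -13.6057 / n² eV, so an emission n_i → n_f releases
ΔE = 13.6057 × (1/n_f² − 1/n_i²) eV.

Setting ΔE equal to the photon energy:
1/n_f² − 1/n_i² = 1.1338083 / 13.6057 = 0.083333331

Since 1/n_i² must be positive, we need 1/n_f² > 0.083333331, i.e. n_f ≤ 3. For each allowed n_f, solve n_i = (1/n_f² − 0.083333331)^(−1/2) and check whether it is a whole number:
  n_f = 1: 1/n_i² = 1.000000000 − 0.083333331 = 0.916666669 → n_i = 1.044  (not an integer) ✗
  n_f = 2: 1/n_i² = 0.250000000 − 0.083333331 = 0.166666669 → n_i = 2.449  (not an integer) ✗
  n_f = 3: 1/n_i² = 0.111111111 − 0.083333331 = 0.027777780 → n_i = 6.000  → integer, n_i = 6 ✓

Only n_f = 3 gives an integer upper level, n_i = 6.

The transition is from n = 6 to n = 3 (emission).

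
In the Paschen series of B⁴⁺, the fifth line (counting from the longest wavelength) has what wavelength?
38.174 nm

The lines of a series are numbered from the longest wavelength (smallest ΔE) outward; the fifth line is the transition from n = n_f + 5 to n_f.
The Paschen series has all transitions ending at n_f = 3.

For B⁴⁺ (Z = 5), the fifth line (ε-line) is the jump from n = 8 to n = 3:
E_8 = -13.6057 × 5² / 8² = -5.31473 eV
E_3 = -13.6057 × 5² / 3² = -37.79361 eV
ΔE = E_8 - E_3 = 32.47888 eV

λ = hc/E = 1239.84 eV·nm / 32.47888 eV
λ = 38.174 nm

This is the ε-line of the Paschen series in B⁴⁺.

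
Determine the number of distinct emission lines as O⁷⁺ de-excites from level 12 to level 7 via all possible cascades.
15

The electron can occupy levels n = 7, 8, ..., 12 during de-excitation — that is m = 12 - 7 + 1 = 6 distinct levels.

The number of distinct spectral lines equals the number of ways to choose 2 of these m levels (each pair gives one possible emission transition):

Number of lines = m(m-1)/2 = 6×5/2 = 15

These correspond to all possible transitions between the 6 levels:
12 → 11, 12 → 10, 12 → 9, 12 → 8, 12 → 7, 11 → 10, 11 → 9, 11 → 8...

Each transition produces a photon with a unique energy (and thus wavelength). This count does not depend on Z.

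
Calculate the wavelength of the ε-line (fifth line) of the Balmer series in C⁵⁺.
11.02518 nm

The lines of a series are numbered from the longest wavelength (smallest ΔE) outward; the fifth line is the transition from n = n_f + 5 to n_f.
The Balmer series has all transitions ending at n_f = 2.

For C⁵⁺ (Z = 6), the fifth line (ε-line) is the jump from n = 7 to n = 2:
E_7 = -13.6057 × 6² / 7² = -9.9960245 eV
E_2 = -13.6057 × 6² / 2² = -122.4513000 eV
ΔE = E_7 - E_2 = 112.4552755 eV

λ = hc/E = 1239.84 eV·nm / 112.4552755 eV
λ = 11.02518 nm

This is the ε-line of the Balmer series in C⁵⁺.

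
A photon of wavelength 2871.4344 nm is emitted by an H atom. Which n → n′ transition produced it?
n = 11 → n = 5

First, find the photon energy from the wavelength (hc = 1239.84 eV·nm):
E = hc/λ = 1239.84 eV·nm / 2871.4344 nm = 0.43178420 eV

The energy levels of hydrogen satisfy E_n = -13.6057 / n² eV, so an emission n_i → n_f releases
ΔE = 13.6057 × (1/n_f² − 1/n_i²) eV.

Setting ΔE equal to the photon energy:
1/n_f² − 1/n_i² = 0.43178420 / 13.6057 = 0.031735537

Since 1/n_i² must be positive, we need 1/n_f² > 0.031735537, i.e. n_f ≤ 5. For each allowed n_f, solve n_i = (1/n_f² − 0.031735537)^(−1/2) and check whether it is a whole number:
  n_f = 1: 1/n_i² = 1.000000000 − 0.031735537 = 0.968264463 → n_i = 1.016  (not an integer) ✗
  n_f = 2: 1/n_i² = 0.250000000 − 0.031735537 = 0.218264463 → n_i = 2.140  (not an integer) ✗
  n_f = 3: 1/n_i² = 0.111111111 − 0.031735537 = 0.079375574 → n_i = 3.549  (not an integer) ✗
  n_f = 4: 1/n_i² = 0.062500000 − 0.031735537 = 0.030764463 → n_i = 5.701  (not an integer) ✗
  n_f = 5: 1/n_i² = 0.040000000 − 0.031735537 = 0.008264463 → n_i = 11.000  → integer, n_i = 11 ✓

Only n_f = 5 gives an integer upper level, n_i = 11.

The transition is from n = 11 to n = 5 (emission).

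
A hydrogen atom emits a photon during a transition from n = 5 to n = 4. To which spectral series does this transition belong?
Brackett series

The spectral series in hydrogen are named based on the final (lower) energy level:
- Lyman series: n_final = 1 (ultraviolet)
- Balmer series: n_final = 2 (visible/near-UV)
- Paschen series: n_final = 3 (infrared)
- Brackett series: n_final = 4 (infrared)
- Pfund series: n_final = 5 (far infrared)

Since this transition ends at n = 4, it belongs to the Brackett series.

For reference, this 5 → 4 line has photon energy
ΔE = 13.6057 eV × (1/4² - 1/5²) = 0.30612825000 eV,
corresponding to wavelength λ = hc/ΔE = 1239.84 eV·nm / 0.30612825000 eV = 4050.06725 nm in the infrared region.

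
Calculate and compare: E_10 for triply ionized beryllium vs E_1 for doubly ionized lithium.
Li²⁺ at n = 1 (E = -122.451300 eV)

Using E_n = -13.6057 Z² / n² eV:

Be³⁺ (Z = 4) at n = 10:
E = -13.6057 × 4² / 10² = -13.6057 × 16 / 100 = -2.176912000 eV

Li²⁺ (Z = 3) at n = 1:
E = -13.6057 × 3² / 1² = -13.6057 × 9 / 1 = -122.451300000 eV

Since -122.451300000 eV < -2.176912000 eV,
Li²⁺ at n = 1 is more tightly bound (requires more energy to ionize).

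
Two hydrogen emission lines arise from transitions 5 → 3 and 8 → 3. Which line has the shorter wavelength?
8 → 3

Calculate the energy for each transition:

Transition 5 → 3:
ΔE₁ = |E_3 - E_5| = |-13.6057/3² - (-13.6057/5²)|
ΔE₁ = |-1.51174444 - (-0.54422800)| = 0.96752 eV

Transition 8 → 3:
ΔE₂ = |E_3 - E_8| = |-13.6057/3² - (-13.6057/8²)|
ΔE₂ = |-1.51174444 - (-0.21258906)| = 1.29916 eV

Since 1.29916 eV > 0.96752 eV, the transition 8 → 3 emits the more energetic photon.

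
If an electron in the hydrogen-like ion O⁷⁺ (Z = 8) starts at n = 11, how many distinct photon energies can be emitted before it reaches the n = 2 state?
45

The electron can occupy levels n = 2, 3, ..., 11 during de-excitation — that is m = 11 - 2 + 1 = 10 distinct levels.

The number of distinct spectral lines equals the number of ways to choose 2 of these m levels (each pair gives one possible emission transition):

Number of lines = m(m-1)/2 = 10×9/2 = 45

These correspond to all possible transitions between the 10 levels:
11 → 10, 11 → 9, 11 → 8, 11 → 7, 11 → 6, 11 → 5, 11 → 4, 11 → 3...

Each transition produces a photon with a unique energy (and thus wavelength). This count does not depend on Z.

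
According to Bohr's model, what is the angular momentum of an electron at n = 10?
1.0546e-33 J·s (or 10ℏ)

In the Bohr model, angular momentum is quantized:
L = nℏ

where ℏ = h/(2π) = 1.054572e-34 J·s

For n = 10:
L = 10 × 1.054572e-34 J·s
L = 1.0546e-33 J·s

This can also be written as L = 10ℏ.
The angular momentum is an integer multiple of the reduced Planck constant.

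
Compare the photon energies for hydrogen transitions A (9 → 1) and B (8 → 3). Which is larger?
9 → 1

Calculate the energy for each transition:

Transition 9 → 1:
ΔE₁ = |E_1 - E_9| = |-13.6057/1² - (-13.6057/9²)|
ΔE₁ = |-13.605700000 - (-0.167971605)| = 13.437728 eV

Transition 8 → 3:
ΔE₂ = |E_3 - E_8| = |-13.6057/3² - (-13.6057/8²)|
ΔE₂ = |-1.511744444 - (-0.212589063)| = 1.299155 eV

Since 13.437728 eV > 1.299155 eV, the transition 9 → 1 emits the more energetic photon.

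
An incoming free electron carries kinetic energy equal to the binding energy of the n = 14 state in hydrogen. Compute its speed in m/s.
1.56264e+05 m/s (or 0.0521% of c)

The binding energy at n = 14 for hydrogen is:
E_14 = -13.6057/14² = -0.0694168367 eV
|E_14| = 0.0694168367 eV

Convert to Joules:
KE = 0.0694168367 eV × (1.602177 × 10⁻¹⁹ J/eV) = 1.1121806e-20 J

Using KE = ½mv²:
v = √(2·KE/m_e)
v = √(2 × 1.1121806e-20 J / 9.10938 × 10⁻³¹ kg)
v = 1.56264e+05 m/s

This is approximately 0.0521% the speed of light.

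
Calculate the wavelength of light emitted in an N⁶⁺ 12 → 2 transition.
7.651 nm

First, find the transition energy using E_n = -13.6057 Z² / n² eV:
E_12 = -13.6057 × 7² / 12² = -4.62972 eV
E_2 = -13.6057 × 7² / 2² = -166.66983 eV

Photon energy: |ΔE| = |E_2 - E_12| = 162.04011 eV

Convert to wavelength using E = hc/λ with hc = 1239.84 eV·nm:
λ = hc/E = 1239.84 eV·nm / 162.04011 eV
λ = 7.651 nm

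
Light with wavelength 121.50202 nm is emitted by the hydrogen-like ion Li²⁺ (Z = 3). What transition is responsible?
n = 6 → n = 3

First, find the photon energy from the wavelength (hc = 1239.84 eV·nm):
E = hc/λ = 1239.84 eV·nm / 121.50202 nm = 10.204275 eV

The energy levels of Li²⁺ satisfy E_n = -13.6057 × 3² / n² eV, so an emission n_i → n_f releases
ΔE = 13.6057 × 3² × (1/n_f² − 1/n_i²) eV.

Setting ΔE equal to the photon energy:
1/n_f² − 1/n_i² = 10.204275 / (13.6057 × 3²) = 0.083333333

Since 1/n_i² must be positive, we need 1/n_f² > 0.083333333, i.e. n_f ≤ 3. For each allowed n_f, solve n_i = (1/n_f² − 0.083333333)^(−1/2) and check whether it is a whole number:
  n_f = 1: 1/n_i² = 1.000000000 − 0.083333333 = 0.916666667 → n_i = 1.044  (not an integer) ✗
  n_f = 2: 1/n_i² = 0.250000000 − 0.083333333 = 0.166666667 → n_i = 2.449  (not an integer) ✗
  n_f = 3: 1/n_i² = 0.111111111 − 0.083333333 = 0.027777778 → n_i = 6.000  → integer, n_i = 6 ✓

Only n_f = 3 gives an integer upper level, n_i = 6.

The transition is from n = 6 to n = 3 (emission).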